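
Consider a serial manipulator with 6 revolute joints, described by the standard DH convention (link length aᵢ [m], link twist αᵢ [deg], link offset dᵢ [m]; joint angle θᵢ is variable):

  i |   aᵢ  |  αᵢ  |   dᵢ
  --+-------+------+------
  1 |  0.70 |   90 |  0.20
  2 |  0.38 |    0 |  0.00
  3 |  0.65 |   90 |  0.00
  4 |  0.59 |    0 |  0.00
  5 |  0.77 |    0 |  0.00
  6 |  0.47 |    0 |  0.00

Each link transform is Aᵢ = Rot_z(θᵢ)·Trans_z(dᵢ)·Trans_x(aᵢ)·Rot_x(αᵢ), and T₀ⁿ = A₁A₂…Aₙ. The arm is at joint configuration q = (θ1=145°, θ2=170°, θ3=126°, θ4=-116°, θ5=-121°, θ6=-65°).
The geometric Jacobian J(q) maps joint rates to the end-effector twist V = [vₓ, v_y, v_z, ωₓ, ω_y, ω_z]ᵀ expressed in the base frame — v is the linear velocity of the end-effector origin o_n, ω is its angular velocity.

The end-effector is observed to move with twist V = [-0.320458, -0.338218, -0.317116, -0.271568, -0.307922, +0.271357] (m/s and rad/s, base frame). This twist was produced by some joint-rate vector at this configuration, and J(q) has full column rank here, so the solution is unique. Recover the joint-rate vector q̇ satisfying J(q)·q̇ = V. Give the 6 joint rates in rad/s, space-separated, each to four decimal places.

0.2490 0.4580 -0.8660 0.6740 -0.2720 -0.4530

o_n = [-0.0514, 0.6635, 0.0673]
J₁: ẑ×o_n = [-0.6635, -0.0514, 0.0000], ω = ẑ
J2: z=[0.5736, 0.8192, 0.0000] o=[-0.5734, 0.4015, 0.2000] → [-0.1087, 0.0761, -0.2773, 0.5736, 0.8192, 0.0000]
J3: z=[0.5736, 0.8192, 0.0000] o=[-0.2669, 0.1869, 0.2660] → [-0.1627, 0.1140, 0.0969, 0.5736, 0.8192, 0.0000]
J4: z=[0.7362, -0.5155, -0.4384] o=[-0.5003, 0.3503, -0.3182] → [-0.0614, -0.4806, 0.4620, 0.7362, -0.5155, -0.4384]
J5: z=[0.7362, -0.5155, -0.4384] o=[-0.7116, -0.1491, -0.0858] → [0.2773, -0.4021, 0.9387, 0.7362, -0.5155, -0.4384]
J6: z=[0.7362, -0.5155, -0.4384] o=[-0.1906, 0.2744, 0.2912] → [0.2860, 0.1038, 0.3582, 0.7362, -0.5155, -0.4384]
q̇ = J⁺·V = [0.2490, 0.4580, -0.8660, 0.6740, -0.2720, -0.4530]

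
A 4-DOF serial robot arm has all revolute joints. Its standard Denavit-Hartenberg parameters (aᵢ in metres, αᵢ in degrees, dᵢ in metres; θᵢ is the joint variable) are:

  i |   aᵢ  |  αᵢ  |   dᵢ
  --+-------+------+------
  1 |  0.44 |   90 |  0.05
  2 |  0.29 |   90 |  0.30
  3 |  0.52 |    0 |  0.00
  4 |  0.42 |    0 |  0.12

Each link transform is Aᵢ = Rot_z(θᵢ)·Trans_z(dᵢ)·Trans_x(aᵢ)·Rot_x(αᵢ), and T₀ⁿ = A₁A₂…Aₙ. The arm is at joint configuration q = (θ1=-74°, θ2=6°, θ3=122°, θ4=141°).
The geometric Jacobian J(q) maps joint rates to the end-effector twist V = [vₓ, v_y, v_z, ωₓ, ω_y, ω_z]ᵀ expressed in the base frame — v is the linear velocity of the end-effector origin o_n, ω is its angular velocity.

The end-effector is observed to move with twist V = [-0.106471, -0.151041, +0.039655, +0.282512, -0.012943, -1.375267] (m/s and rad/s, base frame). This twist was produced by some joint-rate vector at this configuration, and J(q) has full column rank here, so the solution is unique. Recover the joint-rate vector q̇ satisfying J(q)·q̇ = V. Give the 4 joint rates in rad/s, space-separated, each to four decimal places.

-0.5160 -0.2680 0.0960 0.7680

o_n = [-0.1969, -0.4892, -0.0732]
J₁: ẑ×o_n = [0.4892, -0.1969, 0.0000], ω = ẑ
J2: z=[-0.9613, -0.2756, 0.0000] o=[0.1213, -0.4230, 0.0500] → [0.0340, -0.1184, -0.0240, -0.9613, -0.2756, 0.0000]
J3: z=[0.0288, -0.1005, -0.9945] o=[-0.0876, -0.7829, 0.0803] → [0.3075, 0.1131, -0.0025, 0.0288, -0.1005, -0.9945]
J4: z=[0.0288, -0.1005, -0.9945] o=[-0.5870, -0.6410, 0.0515] → [0.1635, -0.3844, 0.0436, 0.0288, -0.1005, -0.9945]
q̇ = J⁺·V = [-0.5160, -0.2680, 0.0960, 0.7680]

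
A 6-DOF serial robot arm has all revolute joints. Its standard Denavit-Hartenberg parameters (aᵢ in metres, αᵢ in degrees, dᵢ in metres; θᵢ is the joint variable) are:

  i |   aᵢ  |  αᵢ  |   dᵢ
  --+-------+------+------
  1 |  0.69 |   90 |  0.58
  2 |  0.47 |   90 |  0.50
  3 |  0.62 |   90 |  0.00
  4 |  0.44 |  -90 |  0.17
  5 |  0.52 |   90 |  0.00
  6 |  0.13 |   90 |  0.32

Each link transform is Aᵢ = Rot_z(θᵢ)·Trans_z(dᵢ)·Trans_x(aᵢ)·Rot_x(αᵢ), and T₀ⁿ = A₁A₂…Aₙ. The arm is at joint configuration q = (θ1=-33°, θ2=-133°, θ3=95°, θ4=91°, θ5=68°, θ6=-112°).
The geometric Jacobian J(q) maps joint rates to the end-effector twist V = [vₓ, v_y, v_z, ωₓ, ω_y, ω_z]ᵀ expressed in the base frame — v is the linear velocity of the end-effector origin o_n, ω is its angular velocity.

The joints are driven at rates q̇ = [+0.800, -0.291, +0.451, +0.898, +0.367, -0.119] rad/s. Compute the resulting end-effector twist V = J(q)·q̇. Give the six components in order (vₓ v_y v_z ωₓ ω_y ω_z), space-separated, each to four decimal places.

1.6060 -0.0825 0.5255 -0.3935 0.9474 0.3829

o_n = [-0.7900, -0.9285, 1.0138]
J₁: ẑ×o_n = [0.9285, -0.7900, 0.0000], ω = ẑ
J2: z=[-0.5446, -0.8387, 0.0000] o=[0.5787, -0.3758, 0.5800] → [-0.3638, 0.2363, -0.8469, -0.5446, -0.8387, 0.0000]
J3: z=[-0.6134, 0.3983, 0.6820] o=[0.0375, -0.6206, 0.2363] → [0.5197, -0.0875, 0.5185, -0.6134, 0.3983, 0.6820]
J4: z=[-0.6173, 0.2969, -0.7286] o=[-0.2679, -1.1586, 0.2758] → [0.3868, 0.8359, 0.0130, -0.6173, 0.2969, -0.7286]
J5: z=[0.5033, 0.8608, -0.0756] o=[-0.6389, -0.9262, 0.4515] → [0.4839, -0.2716, 0.1289, 0.5033, 0.8608, -0.0756]
J6: z=[-0.7919, 0.4945, 0.3583] o=[-0.4591, -0.9889, 0.9354] → [0.0172, -0.0564, 0.1158, -0.7919, 0.4945, 0.3583]
V = J·q̇ = [1.6060, -0.0825, 0.5255, -0.3935, 0.9474, 0.3829]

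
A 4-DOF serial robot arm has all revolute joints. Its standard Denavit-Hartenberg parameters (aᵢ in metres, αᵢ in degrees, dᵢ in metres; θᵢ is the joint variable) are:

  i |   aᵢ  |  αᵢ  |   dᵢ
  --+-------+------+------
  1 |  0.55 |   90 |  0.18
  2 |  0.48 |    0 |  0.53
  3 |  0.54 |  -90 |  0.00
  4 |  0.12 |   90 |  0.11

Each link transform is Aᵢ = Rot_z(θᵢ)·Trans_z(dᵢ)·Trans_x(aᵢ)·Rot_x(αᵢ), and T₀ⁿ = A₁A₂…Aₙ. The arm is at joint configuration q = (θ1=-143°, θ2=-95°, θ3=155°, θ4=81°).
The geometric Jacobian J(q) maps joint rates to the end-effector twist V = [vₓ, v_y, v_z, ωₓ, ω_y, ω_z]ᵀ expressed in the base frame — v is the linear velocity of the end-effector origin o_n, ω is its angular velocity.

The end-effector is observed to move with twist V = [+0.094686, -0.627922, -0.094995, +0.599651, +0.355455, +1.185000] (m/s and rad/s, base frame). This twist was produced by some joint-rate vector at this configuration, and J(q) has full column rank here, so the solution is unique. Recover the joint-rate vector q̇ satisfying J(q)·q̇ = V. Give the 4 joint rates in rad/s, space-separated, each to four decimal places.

0.7850 -0.0310 -0.0460 0.8000

o_n = [-0.8005, -0.0880, 0.2407]
J₁: ẑ×o_n = [0.0880, -0.8005, 0.0000], ω = ẑ
J2: z=[-0.6018, 0.7986, 0.0000] o=[-0.4392, -0.3310, 0.1800] → [0.0485, 0.0366, 0.1423, -0.6018, 0.7986, 0.0000]
J3: z=[-0.6018, 0.7986, 0.0000] o=[-0.7248, 0.1175, -0.2982] → [0.4304, 0.3243, 0.1841, -0.6018, 0.7986, 0.0000]
J4: z=[0.6916, 0.5212, 0.5000] o=[-0.9404, -0.0450, 0.1695] → [0.0586, 0.0207, -0.1026, 0.6916, 0.5212, 0.5000]
q̇ = J⁺·V = [0.7850, -0.0310, -0.0460, 0.8000]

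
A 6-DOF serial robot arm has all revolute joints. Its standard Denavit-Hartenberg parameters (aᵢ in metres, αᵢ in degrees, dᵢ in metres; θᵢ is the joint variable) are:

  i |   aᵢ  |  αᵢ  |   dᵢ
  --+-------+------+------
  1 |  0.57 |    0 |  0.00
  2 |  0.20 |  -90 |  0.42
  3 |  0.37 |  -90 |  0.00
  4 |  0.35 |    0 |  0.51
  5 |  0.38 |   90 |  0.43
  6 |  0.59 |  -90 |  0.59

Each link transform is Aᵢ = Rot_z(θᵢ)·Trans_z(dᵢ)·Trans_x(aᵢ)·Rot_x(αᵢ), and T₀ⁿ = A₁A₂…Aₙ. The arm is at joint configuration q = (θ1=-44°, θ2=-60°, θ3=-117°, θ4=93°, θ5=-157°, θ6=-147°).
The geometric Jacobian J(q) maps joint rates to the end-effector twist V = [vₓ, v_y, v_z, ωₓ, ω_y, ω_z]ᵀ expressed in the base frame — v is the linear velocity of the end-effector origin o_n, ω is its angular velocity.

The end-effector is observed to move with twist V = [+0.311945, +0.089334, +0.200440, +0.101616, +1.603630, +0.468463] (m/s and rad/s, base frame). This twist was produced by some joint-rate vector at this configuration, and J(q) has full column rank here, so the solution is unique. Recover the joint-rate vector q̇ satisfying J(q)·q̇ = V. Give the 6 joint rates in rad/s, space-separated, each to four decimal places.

0.7620 0.5340 -0.2990 -0.8150 -0.9690 0.0220

o_n = [0.0148, -1.1788, 0.4969]
J₁: ẑ×o_n = [1.1788, 0.0148, -0.0000], ω = ẑ
J2: z=[0.0000, 0.0000, 1.0000] o=[0.4100, -0.3960, 0.0000] → [0.7828, -0.3952, 0.0000, 0.0000, 0.0000, 1.0000]
J3: z=[0.9703, -0.2419, 0.0000] o=[0.3616, -0.5900, 0.4200] → [-0.0186, -0.0746, -0.6552, 0.9703, -0.2419, 0.0000]
J4: z=[-0.2156, -0.8645, 0.4540] o=[0.4023, -0.4270, 0.7497] → [0.5598, -0.2304, -0.1729, -0.2156, -0.8645, 0.4540]
J5: z=[-0.2156, -0.8645, 0.4540] o=[-0.0488, -0.7915, 0.9649] → [0.5804, -0.0720, 0.1385, -0.2156, -0.8645, 0.4540]
J6: z=[0.3266, -0.5020, -0.8008] o=[0.2082, -1.1725, 1.3085] → [0.4024, 0.4200, -0.0991, 0.3266, -0.5020, -0.8008]
q̇ = J⁺·V = [0.7620, 0.5340, -0.2990, -0.8150, -0.9690, 0.0220]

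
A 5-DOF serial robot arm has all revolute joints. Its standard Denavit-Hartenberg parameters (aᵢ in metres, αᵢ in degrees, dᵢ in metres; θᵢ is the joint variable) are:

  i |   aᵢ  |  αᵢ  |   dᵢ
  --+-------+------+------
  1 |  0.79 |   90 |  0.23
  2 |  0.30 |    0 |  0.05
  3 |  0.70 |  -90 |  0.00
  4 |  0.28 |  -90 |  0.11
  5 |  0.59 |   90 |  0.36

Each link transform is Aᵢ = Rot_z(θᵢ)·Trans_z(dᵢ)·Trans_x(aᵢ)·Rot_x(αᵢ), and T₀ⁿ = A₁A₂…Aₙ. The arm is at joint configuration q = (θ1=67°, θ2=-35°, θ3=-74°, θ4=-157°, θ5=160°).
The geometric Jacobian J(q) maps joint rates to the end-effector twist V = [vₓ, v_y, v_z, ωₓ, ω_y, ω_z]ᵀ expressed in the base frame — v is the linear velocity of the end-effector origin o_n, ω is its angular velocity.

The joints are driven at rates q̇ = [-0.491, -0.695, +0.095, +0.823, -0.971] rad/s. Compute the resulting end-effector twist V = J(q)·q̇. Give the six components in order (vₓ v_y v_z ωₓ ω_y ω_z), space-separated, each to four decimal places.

-0.4935 -1.2754 0.2662 -1.0227 1.4137 -0.4002

o_n = [0.4841, 0.4388, -0.9459]
J₁: ẑ×o_n = [-0.4388, 0.4841, 0.0000], ω = ẑ
J2: z=[0.9205, -0.3907, 0.0000] o=[0.3087, 0.7272, 0.2300] → [0.4595, 1.0824, -0.1970, 0.9205, -0.3907, 0.0000]
J3: z=[0.9205, -0.3907, 0.0000] o=[0.4507, 0.9339, 0.0579] → [0.3922, 0.9240, -0.4427, 0.9205, -0.3907, 0.0000]
J4: z=[0.3694, 0.8704, -0.3256] o=[0.3617, 0.7241, -0.6039] → [-0.3905, 0.0865, -0.2119, 0.3694, 0.8704, -0.3256]
J5: z=[0.7976, -0.4768, -0.3694] o=[0.5358, 0.8543, -0.3960] → [0.1086, 0.4577, -0.3561, 0.7976, -0.4768, -0.3694]
V = J·q̇ = [-0.4935, -1.2754, 0.2662, -1.0227, 1.4137, -0.4002]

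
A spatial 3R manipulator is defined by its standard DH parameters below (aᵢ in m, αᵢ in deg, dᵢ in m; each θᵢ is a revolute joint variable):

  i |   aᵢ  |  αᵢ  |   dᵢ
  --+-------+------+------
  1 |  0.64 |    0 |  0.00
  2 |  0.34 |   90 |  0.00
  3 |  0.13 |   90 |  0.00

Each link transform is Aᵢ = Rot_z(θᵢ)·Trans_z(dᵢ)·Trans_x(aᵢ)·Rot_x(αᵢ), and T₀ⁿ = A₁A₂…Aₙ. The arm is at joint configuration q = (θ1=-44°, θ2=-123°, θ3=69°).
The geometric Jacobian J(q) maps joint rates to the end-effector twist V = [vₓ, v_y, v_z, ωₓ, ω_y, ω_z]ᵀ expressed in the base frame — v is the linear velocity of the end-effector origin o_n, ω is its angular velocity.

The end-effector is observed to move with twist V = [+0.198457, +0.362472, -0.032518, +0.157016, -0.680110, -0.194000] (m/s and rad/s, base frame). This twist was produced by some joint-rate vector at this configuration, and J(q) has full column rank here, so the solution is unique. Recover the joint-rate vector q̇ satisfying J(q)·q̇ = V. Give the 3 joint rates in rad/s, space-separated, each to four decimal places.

o_n = [0.0837, -0.5315, 0.1214]
J₁: ẑ×o_n = [0.5315, 0.0837, -0.0000], ω = ẑ
J2: z=[0.0000, 0.0000, 1.0000] o=[0.4604, -0.4446, 0.0000] → [0.0870, -0.3767, 0.0000, 0.0000, 0.0000, 1.0000]
J3: z=[-0.2250, 0.9744, 0.0000] o=[0.1291, -0.5211, 0.0000] → [0.1183, 0.0273, 0.0466, -0.2250, 0.9744, 0.0000]
q̇ = J⁺·V = [0.6700, -0.8640, -0.6980]

0.6700 -0.8640 -0.6980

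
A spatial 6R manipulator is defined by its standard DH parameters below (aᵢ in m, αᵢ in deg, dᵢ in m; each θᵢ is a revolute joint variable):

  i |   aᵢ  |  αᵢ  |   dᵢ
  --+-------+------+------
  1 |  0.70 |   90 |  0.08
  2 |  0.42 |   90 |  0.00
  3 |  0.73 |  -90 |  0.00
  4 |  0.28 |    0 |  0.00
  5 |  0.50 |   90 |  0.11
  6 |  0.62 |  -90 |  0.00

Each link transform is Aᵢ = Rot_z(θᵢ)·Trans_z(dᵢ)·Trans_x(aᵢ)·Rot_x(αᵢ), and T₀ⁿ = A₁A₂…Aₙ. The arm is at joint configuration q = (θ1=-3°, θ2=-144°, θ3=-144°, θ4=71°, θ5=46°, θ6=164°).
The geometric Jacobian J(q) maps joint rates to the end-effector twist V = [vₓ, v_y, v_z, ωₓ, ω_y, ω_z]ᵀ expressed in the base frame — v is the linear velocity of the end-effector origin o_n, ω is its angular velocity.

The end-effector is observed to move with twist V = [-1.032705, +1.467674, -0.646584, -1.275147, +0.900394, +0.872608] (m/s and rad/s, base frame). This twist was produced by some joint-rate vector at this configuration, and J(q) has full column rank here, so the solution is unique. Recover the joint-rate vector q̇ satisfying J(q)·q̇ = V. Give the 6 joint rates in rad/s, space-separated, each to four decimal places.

o_n = [0.9352, 0.6875, 0.0023]
J₁: ẑ×o_n = [-0.6875, 0.9352, 0.0000], ω = ẑ
J2: z=[-0.0523, -0.9986, 0.0000] o=[0.6990, -0.0366, 0.0800] → [0.0776, -0.0041, 0.1980, -0.0523, -0.9986, 0.0000]
J3: z=[-0.5870, 0.0308, 0.8090] o=[0.3597, -0.0189, -0.1669] → [-0.5663, 0.5649, -0.4323, -0.5870, 0.0308, 0.8090]
J4: z=[-0.4325, 0.8328, -0.3455] o=[0.8593, 0.3846, 0.1803] → [-0.0436, -0.1032, -0.1942, -0.4325, 0.8328, -0.3455]
J5: z=[-0.4325, 0.8328, -0.3455] o=[1.0771, 0.4269, 0.0094] → [0.0841, 0.0459, 0.0054, -0.4325, 0.8328, -0.3455]
J6: z=[0.8763, 0.4785, 0.0564] o=[1.1357, 0.3793, -0.4969] → [0.2215, -0.4488, 0.3660, 0.8763, 0.4785, 0.0564]
q̇ = J⁺·V = [0.9210, -0.7220, 0.3180, 0.1620, 0.5720, -0.9230]

0.9210 -0.7220 0.3180 0.1620 0.5720 -0.9230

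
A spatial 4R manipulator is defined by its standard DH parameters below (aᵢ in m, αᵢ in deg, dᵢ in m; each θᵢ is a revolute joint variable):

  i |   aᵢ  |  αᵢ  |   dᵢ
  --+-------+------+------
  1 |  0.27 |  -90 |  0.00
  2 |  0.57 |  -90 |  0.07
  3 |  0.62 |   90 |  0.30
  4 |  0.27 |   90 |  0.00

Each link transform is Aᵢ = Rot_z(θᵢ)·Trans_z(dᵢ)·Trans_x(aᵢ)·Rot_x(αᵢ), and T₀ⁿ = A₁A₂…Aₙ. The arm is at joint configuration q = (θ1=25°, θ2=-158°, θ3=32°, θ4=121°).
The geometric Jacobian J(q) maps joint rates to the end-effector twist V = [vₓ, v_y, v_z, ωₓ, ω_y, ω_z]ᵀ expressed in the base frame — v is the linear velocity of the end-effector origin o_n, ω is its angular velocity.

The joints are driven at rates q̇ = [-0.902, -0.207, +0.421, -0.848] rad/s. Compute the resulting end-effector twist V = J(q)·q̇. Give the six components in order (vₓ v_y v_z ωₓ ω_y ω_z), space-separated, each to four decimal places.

o_n = [-0.3185, -0.3525, 0.8591]
J₁: ẑ×o_n = [0.3525, -0.3185, 0.0000], ω = ẑ
J2: z=[-0.4226, 0.9063, 0.0000] o=[0.2447, 0.1141, 0.0000] → [0.7786, 0.3631, 0.7076, -0.4226, 0.9063, 0.0000]
J3: z=[0.3395, 0.1583, 0.9272] o=[-0.2639, -0.0458, 0.2135] → [0.3865, -0.2698, -0.0955, 0.3395, 0.1583, 0.9272]
J4: z=[-0.8037, 0.5609, 0.1985] o=[-0.4650, -0.5021, 0.6886] → [0.0659, 0.1660, -0.2025, -0.8037, 0.5609, 0.1985]
V = J·q̇ = [-0.3722, -0.0423, -0.0150, 0.9120, -0.5966, -0.6800]

-0.3722 -0.0423 -0.0150 0.9120 -0.5966 -0.6800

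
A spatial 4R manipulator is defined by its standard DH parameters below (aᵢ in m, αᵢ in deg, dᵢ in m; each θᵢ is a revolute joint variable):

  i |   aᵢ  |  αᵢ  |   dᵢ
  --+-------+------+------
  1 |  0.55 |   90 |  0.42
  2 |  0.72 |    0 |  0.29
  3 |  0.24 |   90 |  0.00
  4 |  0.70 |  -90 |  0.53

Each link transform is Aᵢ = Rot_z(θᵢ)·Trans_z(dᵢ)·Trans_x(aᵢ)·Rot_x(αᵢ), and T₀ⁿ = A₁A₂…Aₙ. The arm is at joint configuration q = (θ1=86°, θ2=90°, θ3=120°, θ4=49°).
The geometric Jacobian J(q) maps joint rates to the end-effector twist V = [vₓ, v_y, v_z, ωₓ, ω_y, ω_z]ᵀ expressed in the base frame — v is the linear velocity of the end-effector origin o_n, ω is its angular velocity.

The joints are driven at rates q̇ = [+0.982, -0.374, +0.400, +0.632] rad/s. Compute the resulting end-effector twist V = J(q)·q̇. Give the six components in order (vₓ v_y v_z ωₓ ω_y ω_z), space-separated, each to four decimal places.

o_n = [0.7939, -0.3769, 1.2494]
J₁: ẑ×o_n = [0.3769, 0.7939, -0.0000], ω = ẑ
J2: z=[0.9976, -0.0698, 0.0000] o=[0.0384, 0.5487, 0.4200] → [-0.0579, -0.8274, -0.8706, 0.9976, -0.0698, 0.0000]
J3: z=[0.9976, -0.0698, 0.0000] o=[0.3277, 0.5284, 1.1400] → [-0.0076, -0.1091, -0.8706, 0.9976, -0.0698, 0.0000]
J4: z=[-0.0349, -0.4988, 0.8660] o=[0.3132, 0.3211, 1.0200] → [0.4900, 0.4244, 0.2641, -0.0349, -0.4988, 0.8660]
V = J·q̇ = [0.6984, 1.3136, 0.1443, 0.0039, -0.3170, 1.5293]

0.6984 1.3136 0.1443 0.0039 -0.3170 1.5293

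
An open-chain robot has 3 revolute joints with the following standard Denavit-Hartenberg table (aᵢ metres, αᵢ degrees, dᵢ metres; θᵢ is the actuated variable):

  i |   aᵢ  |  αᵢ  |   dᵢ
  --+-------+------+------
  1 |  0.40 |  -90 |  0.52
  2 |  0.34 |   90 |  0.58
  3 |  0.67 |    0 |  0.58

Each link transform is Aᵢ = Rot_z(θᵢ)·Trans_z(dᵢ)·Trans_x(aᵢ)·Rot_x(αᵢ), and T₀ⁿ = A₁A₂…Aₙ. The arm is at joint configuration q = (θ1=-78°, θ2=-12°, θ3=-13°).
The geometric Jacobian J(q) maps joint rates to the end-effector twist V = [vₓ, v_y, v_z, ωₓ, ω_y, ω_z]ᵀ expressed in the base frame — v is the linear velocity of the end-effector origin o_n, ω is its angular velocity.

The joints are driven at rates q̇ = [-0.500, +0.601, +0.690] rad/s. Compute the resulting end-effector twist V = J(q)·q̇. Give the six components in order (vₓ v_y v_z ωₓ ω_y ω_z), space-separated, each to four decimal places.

o_n = [0.6799, -1.1340, 1.2937]
J₁: ẑ×o_n = [1.1340, 0.6799, -0.0000], ω = ẑ
J2: z=[0.9781, 0.2079, 0.0000] o=[0.0832, -0.3913, 0.5200] → [0.1609, -0.7568, -0.8505, 0.9781, 0.2079, 0.0000]
J3: z=[-0.0432, 0.2034, 0.9781] o=[0.7196, -0.5960, 0.5907] → [0.6692, -0.0085, 0.0313, -0.0432, 0.2034, 0.9781]
V = J·q̇ = [-0.0085, -0.8007, -0.4896, 0.5580, 0.2653, 0.1749]

-0.0085 -0.8007 -0.4896 0.5580 0.2653 0.1749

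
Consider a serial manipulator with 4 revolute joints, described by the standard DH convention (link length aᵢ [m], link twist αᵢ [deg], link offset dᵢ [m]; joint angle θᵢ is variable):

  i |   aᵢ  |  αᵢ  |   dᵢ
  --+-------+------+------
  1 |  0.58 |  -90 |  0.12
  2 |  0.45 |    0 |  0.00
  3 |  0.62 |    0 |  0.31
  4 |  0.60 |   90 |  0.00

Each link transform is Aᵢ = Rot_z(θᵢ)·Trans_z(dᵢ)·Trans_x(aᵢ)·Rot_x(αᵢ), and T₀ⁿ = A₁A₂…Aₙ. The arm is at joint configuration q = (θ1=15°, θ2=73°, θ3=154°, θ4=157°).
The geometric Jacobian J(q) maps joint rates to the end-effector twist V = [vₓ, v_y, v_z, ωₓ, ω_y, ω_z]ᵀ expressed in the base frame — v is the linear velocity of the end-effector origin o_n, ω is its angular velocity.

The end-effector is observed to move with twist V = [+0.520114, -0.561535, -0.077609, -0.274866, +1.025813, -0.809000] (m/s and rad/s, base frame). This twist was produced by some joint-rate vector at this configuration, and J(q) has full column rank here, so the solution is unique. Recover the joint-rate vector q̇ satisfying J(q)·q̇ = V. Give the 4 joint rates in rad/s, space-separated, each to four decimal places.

o_n = [0.7281, 0.5160, -0.1009]
J₁: ẑ×o_n = [-0.5160, 0.7281, 0.0000], ω = ẑ
J2: z=[-0.2588, 0.9659, 0.0000] o=[0.5602, 0.1501, 0.1200] → [-0.2134, -0.0572, -0.2569, -0.2588, 0.9659, 0.0000]
J3: z=[-0.2588, 0.9659, 0.0000] o=[0.6873, 0.1842, -0.3103] → [0.2023, 0.0542, -0.1253, -0.2588, 0.9659, 0.0000]
J4: z=[-0.2588, 0.9659, 0.0000] o=[0.1987, 0.3742, 0.1431] → [-0.2357, -0.0632, -0.5481, -0.2588, 0.9659, 0.0000]
q̇ = J⁺·V = [-0.8090, 0.6070, 0.7750, -0.3200]

-0.8090 0.6070 0.7750 -0.3200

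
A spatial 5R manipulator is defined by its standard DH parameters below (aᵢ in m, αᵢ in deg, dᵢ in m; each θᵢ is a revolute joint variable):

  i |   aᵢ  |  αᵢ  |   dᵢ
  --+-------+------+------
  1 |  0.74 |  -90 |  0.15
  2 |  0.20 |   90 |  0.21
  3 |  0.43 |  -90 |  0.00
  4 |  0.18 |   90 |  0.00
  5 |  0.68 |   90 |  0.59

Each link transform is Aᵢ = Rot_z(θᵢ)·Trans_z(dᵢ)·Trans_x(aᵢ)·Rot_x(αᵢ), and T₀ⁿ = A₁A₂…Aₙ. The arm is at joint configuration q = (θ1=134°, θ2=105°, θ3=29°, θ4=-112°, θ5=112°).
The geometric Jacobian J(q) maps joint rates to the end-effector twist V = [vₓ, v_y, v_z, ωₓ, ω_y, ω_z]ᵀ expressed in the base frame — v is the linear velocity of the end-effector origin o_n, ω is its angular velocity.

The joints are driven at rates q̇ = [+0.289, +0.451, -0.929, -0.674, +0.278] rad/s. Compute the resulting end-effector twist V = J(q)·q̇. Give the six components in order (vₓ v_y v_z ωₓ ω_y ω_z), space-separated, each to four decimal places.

0.1327 -0.9546 -0.4724 0.9010 -0.5537 0.4585

o_n = [-0.8689, -0.1342, 0.4024]
J₁: ẑ×o_n = [0.1342, -0.8689, 0.0000], ω = ẑ
J2: z=[-0.7193, -0.6947, 0.0000] o=[-0.5140, 0.5323, 0.1500] → [-0.1754, 0.1816, 0.2329, -0.7193, -0.6947, 0.0000]
J3: z=[-0.6710, 0.6948, -0.2588] o=[-0.6292, 0.3492, -0.0432] → [0.1845, 0.3611, 0.4909, -0.6710, 0.6948, -0.2588]
J4: z=[-0.7163, -0.5173, 0.4683] o=[-0.7115, 0.1344, -0.4065] → [-0.2927, 0.5057, 0.1109, -0.7163, -0.5173, 0.4683]
J5: z=[0.4289, 0.2029, 0.8803] o=[-0.8106, 0.2840, -0.3927] → [0.5295, -0.3924, -0.1675, 0.4289, 0.2029, 0.8803]
V = J·q̇ = [0.1327, -0.9546, -0.4724, 0.9010, -0.5537, 0.4585]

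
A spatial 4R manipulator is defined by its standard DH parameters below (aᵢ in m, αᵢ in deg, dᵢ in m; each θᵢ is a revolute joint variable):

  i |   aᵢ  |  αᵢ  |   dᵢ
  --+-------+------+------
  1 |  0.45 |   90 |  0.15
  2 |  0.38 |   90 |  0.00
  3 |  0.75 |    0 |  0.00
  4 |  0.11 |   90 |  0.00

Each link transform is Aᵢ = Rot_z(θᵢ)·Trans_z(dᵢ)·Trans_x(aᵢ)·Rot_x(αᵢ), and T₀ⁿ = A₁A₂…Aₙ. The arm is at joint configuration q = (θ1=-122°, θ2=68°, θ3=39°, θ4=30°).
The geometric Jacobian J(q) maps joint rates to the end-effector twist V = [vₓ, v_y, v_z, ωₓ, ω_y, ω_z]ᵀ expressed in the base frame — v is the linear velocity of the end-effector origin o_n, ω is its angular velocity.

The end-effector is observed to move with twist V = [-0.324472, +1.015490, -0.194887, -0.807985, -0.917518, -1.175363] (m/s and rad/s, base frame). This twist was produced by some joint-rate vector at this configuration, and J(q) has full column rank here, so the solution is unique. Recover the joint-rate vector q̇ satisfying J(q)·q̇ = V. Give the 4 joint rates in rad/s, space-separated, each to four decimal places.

o_n = [-0.9248, -0.3955, 1.0793]
J₁: ẑ×o_n = [0.3955, -0.9248, 0.0000], ω = ẑ
J2: z=[-0.8480, 0.5299, 0.0000] o=[-0.2385, -0.3816, 0.1500] → [0.4925, 0.7881, 0.3755, -0.8480, 0.5299, 0.0000]
J3: z=[-0.4913, -0.7863, -0.3746] o=[-0.3139, -0.5023, 0.5023] → [-0.4136, 0.5123, -0.5328, -0.4913, -0.7863, -0.3746]
J4: z=[-0.4913, -0.7863, -0.3746] o=[-0.8299, -0.4374, 1.0427] → [-0.0130, 0.0535, -0.0952, -0.4913, -0.7863, -0.3746]
q̇ = J⁺·V = [-0.6880, 0.1990, 0.3330, 0.9680]

-0.6880 0.1990 0.3330 0.9680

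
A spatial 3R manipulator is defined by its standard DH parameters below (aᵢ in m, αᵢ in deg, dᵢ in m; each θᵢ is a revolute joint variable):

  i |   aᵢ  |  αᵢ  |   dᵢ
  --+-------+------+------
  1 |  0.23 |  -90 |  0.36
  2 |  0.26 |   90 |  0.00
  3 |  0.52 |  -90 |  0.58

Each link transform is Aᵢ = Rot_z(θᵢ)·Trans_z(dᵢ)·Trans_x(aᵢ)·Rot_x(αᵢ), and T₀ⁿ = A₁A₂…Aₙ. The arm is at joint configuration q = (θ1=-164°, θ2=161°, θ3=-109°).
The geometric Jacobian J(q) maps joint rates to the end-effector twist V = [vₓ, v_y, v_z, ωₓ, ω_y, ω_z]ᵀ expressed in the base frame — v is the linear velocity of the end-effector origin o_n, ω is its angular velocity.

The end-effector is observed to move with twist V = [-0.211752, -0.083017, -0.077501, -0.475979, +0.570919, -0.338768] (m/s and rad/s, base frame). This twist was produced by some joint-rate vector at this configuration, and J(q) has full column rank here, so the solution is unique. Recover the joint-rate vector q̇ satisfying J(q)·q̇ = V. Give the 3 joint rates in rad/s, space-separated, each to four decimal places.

o_n = [-0.4557, 0.3808, -0.2179]
J₁: ẑ×o_n = [-0.3808, -0.4557, 0.0000], ω = ẑ
J2: z=[0.2756, -0.9613, 0.0000] o=[-0.2211, -0.0634, 0.3600] → [0.5555, 0.1593, -0.1031, 0.2756, -0.9613, 0.0000]
J3: z=[-0.3130, -0.0897, -0.9455] o=[0.0152, 0.0044, 0.2754] → [0.4002, 0.2909, -0.1601, -0.3130, -0.0897, -0.9455]
q̇ = J⁺·V = [0.5330, -0.6800, 0.9220]

0.5330 -0.6800 0.9220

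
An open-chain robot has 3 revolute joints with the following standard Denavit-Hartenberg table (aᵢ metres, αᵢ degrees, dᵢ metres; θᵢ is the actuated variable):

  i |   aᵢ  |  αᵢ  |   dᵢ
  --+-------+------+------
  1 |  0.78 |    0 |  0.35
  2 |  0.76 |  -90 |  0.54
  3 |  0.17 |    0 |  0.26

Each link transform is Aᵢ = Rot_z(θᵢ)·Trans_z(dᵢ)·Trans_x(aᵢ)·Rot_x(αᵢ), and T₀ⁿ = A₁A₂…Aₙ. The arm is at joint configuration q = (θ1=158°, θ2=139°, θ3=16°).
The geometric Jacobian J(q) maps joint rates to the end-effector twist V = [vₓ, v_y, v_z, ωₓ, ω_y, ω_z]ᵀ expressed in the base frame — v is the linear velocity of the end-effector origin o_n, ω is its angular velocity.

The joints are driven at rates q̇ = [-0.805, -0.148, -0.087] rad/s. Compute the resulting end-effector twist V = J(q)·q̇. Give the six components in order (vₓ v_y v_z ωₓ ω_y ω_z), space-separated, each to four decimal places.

-0.4345 -0.0417 0.0142 -0.0775 -0.0395 -0.9530

o_n = [-0.0723, -0.4125, 0.8431]
J₁: ẑ×o_n = [0.4125, -0.0723, 0.0000], ω = ẑ
J2: z=[0.0000, 0.0000, 1.0000] o=[-0.7232, 0.2922, 0.3500] → [0.7047, 0.6509, -0.0000, 0.0000, 0.0000, 1.0000]
J3: z=[0.8910, 0.4540, 0.0000] o=[-0.3782, -0.3850, 0.8900] → [-0.0213, 0.0418, -0.1634, 0.8910, 0.4540, 0.0000]
V = J·q̇ = [-0.4345, -0.0417, 0.0142, -0.0775, -0.0395, -0.9530]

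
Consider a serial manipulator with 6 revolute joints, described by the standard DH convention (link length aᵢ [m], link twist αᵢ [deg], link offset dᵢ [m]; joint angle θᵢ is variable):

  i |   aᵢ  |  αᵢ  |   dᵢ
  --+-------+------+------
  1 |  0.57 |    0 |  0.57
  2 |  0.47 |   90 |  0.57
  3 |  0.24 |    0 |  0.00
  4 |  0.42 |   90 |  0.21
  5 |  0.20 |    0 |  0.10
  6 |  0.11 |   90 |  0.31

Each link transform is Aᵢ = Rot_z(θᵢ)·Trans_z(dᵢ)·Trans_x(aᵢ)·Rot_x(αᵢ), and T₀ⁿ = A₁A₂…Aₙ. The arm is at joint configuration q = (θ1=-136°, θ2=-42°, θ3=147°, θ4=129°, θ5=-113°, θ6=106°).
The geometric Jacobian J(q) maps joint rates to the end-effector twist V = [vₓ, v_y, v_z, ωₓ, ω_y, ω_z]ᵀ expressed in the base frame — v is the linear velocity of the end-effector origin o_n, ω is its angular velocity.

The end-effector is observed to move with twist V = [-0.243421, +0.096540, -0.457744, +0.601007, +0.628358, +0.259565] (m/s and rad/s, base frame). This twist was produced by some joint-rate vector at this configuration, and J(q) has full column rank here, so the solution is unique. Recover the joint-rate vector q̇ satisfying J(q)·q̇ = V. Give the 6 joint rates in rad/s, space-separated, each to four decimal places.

-0.0870 0.4120 0.7950 -0.1880 0.3850 0.2410

o_n = [-0.3186, -0.3803, 0.7793]
J₁: ẑ×o_n = [0.3803, -0.3186, 0.0000], ω = ẑ
J2: z=[0.0000, 0.0000, 1.0000] o=[-0.4100, -0.3960, 0.5700] → [-0.0157, 0.0914, 0.0000, 0.0000, 0.0000, 1.0000]
J3: z=[-0.0349, 0.9994, 0.0000] o=[-0.8797, -0.4124, 1.1400] → [-0.3605, -0.0126, -0.5619, -0.0349, 0.9994, 0.0000]
J4: z=[-0.0349, 0.9994, 0.0000] o=[-0.6786, -0.4053, 1.2707] → [-0.4911, -0.0172, -0.3606, -0.0349, 0.9994, 0.0000]
J5: z=[0.9939, 0.0347, -0.1045] o=[-0.7298, -0.1970, 0.8530] → [-0.0217, 0.0303, -0.1964, 0.9939, 0.0347, -0.1045]
J6: z=[0.9939, 0.0347, -0.1045] o=[-0.6158, -0.3772, 0.9203] → [-0.0052, 0.1091, -0.0133, 0.9939, 0.0347, -0.1045]
q̇ = J⁺·V = [-0.0870, 0.4120, 0.7950, -0.1880, 0.3850, 0.2410]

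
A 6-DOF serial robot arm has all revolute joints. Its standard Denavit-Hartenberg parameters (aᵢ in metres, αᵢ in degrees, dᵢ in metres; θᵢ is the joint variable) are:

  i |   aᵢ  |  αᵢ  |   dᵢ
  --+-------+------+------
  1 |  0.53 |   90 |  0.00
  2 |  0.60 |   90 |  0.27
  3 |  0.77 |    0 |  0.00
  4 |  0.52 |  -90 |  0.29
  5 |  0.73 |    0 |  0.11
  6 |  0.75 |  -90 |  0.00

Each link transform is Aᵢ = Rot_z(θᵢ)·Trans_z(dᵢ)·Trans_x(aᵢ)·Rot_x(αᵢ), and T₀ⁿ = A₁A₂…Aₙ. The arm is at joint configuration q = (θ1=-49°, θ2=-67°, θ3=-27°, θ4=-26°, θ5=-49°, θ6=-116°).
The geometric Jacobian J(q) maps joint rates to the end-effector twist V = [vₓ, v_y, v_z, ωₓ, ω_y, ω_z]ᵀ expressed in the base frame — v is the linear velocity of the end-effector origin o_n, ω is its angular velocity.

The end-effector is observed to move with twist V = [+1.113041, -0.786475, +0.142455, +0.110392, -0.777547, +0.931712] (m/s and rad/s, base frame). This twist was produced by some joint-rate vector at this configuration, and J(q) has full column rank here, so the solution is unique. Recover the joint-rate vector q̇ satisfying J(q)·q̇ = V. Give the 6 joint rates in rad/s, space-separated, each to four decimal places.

o_n = [0.2927, 0.0178, -1.8212]
J₁: ẑ×o_n = [-0.0178, 0.2927, 0.0000], ω = ẑ
J2: z=[-0.7547, -0.6561, 0.0000] o=[0.3477, -0.4000, 0.0000] → [1.1948, -1.3745, -0.3514, -0.7547, -0.6561, 0.0000]
J3: z=[-0.6039, 0.6947, -0.3907] o=[0.2977, -0.7541, -0.5523] → [-0.5799, -0.7643, -0.4626, -0.6039, 0.6947, -0.3907]
J4: z=[-0.6039, 0.6947, -0.3907] o=[0.7374, -0.7270, -1.1838] → [-0.1517, -0.2111, -0.1408, -0.6039, 0.6947, -0.3907]
J5: z=[-0.2495, -0.6303, -0.7351] o=[0.9560, -0.3454, -1.5852] → [0.4157, 0.4287, -0.5087, -0.2495, -0.6303, -0.7351]
J6: z=[-0.2495, -0.6303, -0.7351] o=[0.9583, 0.1339, -2.1467] → [-0.2905, 0.5705, -0.3906, -0.2495, -0.6303, -0.7351]
q̇ = J⁺·V = [0.2710, 0.6910, -0.2480, -0.6170, -0.1030, -0.3360]

0.2710 0.6910 -0.2480 -0.6170 -0.1030 -0.3360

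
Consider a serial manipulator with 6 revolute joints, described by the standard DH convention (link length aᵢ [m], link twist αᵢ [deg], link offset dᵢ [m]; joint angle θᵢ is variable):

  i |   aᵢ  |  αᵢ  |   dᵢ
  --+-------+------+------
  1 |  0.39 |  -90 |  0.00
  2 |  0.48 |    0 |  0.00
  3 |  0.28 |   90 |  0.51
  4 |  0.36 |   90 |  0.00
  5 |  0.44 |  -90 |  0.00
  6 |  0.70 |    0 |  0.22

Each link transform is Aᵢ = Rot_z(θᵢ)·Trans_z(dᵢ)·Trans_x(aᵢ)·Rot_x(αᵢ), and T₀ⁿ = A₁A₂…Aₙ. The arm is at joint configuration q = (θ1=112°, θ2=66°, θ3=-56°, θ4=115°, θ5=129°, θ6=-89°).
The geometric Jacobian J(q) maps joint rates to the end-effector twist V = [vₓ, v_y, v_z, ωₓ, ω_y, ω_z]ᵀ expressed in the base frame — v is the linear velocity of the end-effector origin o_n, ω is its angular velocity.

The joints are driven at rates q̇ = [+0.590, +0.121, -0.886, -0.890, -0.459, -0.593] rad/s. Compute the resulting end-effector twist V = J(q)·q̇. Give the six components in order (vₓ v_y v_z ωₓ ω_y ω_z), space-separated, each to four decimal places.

-0.4187 -0.6980 0.6051 0.7608 -0.4381 0.1871

o_n = [-1.2521, 1.1792, -0.3945]
J₁: ẑ×o_n = [-1.1792, -1.2521, 0.0000], ω = ẑ
J2: z=[-0.9272, -0.3746, 0.0000] o=[-0.1461, 0.3616, 0.0000] → [0.1478, -0.3658, -1.1724, -0.9272, -0.3746, 0.0000]
J3: z=[-0.9272, -0.3746, 0.0000] o=[-0.2192, 0.5426, -0.4385] → [-0.0165, 0.0408, -0.9772, -0.9272, -0.3746, 0.0000]
J4: z=[-0.0650, 0.1610, 0.9848] o=[-0.7954, 0.6072, -0.4871] → [-0.5484, -0.4438, 0.0363, -0.0650, 0.1610, 0.9848]
J5: z=[-0.7262, 0.6692, -0.1574] o=[-1.0418, 0.3461, -0.4607] → [0.1754, 0.0812, -0.4643, -0.7262, 0.6692, -0.1574]
J6: z=[0.5728, 0.4624, -0.6768] o=[-0.8745, 0.6020, -0.1443] → [0.2749, 0.3989, 0.5053, 0.5728, 0.4624, -0.6768]
V = J·q̇ = [-0.4187, -0.6980, 0.6051, 0.7608, -0.4381, 0.1871]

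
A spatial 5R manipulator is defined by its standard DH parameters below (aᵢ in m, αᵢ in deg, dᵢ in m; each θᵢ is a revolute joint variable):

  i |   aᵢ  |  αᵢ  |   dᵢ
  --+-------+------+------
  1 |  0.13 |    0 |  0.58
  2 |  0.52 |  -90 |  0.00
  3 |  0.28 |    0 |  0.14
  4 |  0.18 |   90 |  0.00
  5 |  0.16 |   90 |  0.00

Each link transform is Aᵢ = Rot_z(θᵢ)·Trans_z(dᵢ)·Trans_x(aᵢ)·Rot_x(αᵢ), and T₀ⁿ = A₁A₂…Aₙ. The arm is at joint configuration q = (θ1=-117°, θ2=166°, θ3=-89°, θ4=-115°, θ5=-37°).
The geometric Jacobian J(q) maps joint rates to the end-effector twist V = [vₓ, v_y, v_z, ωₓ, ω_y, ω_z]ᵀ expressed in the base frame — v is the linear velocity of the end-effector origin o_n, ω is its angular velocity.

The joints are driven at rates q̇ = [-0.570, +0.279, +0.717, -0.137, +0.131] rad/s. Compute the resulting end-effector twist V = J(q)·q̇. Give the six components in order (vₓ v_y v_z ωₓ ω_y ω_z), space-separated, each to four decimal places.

o_n = [0.0679, 0.0968, 0.7348]
J₁: ẑ×o_n = [-0.0968, 0.0679, 0.0000], ω = ẑ
J2: z=[0.0000, 0.0000, 1.0000] o=[-0.0590, -0.1158, 0.5800] → [-0.2126, 0.1269, 0.0000, 0.0000, 0.0000, 1.0000]
J3: z=[-0.7547, 0.6561, 0.0000] o=[0.2821, 0.2766, 0.5800] → [0.1015, 0.1168, 0.2763, -0.7547, 0.6561, 0.0000]
J4: z=[-0.7547, 0.6561, 0.0000] o=[0.1797, 0.3722, 0.8600] → [-0.0821, -0.0945, 0.2812, -0.7547, 0.6561, 0.0000]
J5: z=[0.2668, 0.3070, -0.9135] o=[0.0718, 0.2481, 0.7867] → [-0.1541, 0.0174, -0.0392, 0.2668, 0.3070, -0.9135]
V = J·q̇ = [0.0597, 0.0957, 0.1544, -0.4028, 0.4207, -0.4107]

0.0597 0.0957 0.1544 -0.4028 0.4207 -0.4107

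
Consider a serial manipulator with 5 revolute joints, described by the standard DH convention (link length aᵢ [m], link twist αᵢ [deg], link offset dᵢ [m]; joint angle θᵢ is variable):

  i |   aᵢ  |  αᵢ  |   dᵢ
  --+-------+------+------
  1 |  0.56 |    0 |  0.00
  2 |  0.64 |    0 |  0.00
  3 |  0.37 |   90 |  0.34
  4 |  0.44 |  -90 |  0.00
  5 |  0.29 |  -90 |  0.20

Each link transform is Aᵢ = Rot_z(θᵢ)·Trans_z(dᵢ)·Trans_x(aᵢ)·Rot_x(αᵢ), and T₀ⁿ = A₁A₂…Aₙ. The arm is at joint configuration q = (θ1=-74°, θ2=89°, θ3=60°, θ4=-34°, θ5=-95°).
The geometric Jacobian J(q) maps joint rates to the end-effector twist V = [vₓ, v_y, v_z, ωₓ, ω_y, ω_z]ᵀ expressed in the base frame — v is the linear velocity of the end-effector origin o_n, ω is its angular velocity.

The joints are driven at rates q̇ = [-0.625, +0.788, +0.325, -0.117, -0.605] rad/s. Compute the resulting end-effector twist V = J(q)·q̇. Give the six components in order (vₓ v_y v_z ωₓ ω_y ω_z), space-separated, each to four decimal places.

-0.7704 0.1013 0.0444 -0.2006 -0.2965 -0.0136

o_n = [1.2653, 0.3501, 0.2739]
J₁: ẑ×o_n = [-0.3501, 1.2653, 0.0000], ω = ẑ
J2: z=[0.0000, 0.0000, 1.0000] o=[0.1544, -0.5383, 0.0000] → [-0.8884, 1.1109, 0.0000, 0.0000, 0.0000, 1.0000]
J3: z=[0.0000, 0.0000, 1.0000] o=[0.7725, -0.3727, 0.0000] → [-0.7228, 0.4927, 0.0000, 0.0000, 0.0000, 1.0000]
J4: z=[0.9659, -0.2588, 0.0000] o=[0.8683, -0.0153, 0.3400] → [0.0171, 0.0639, 0.4557, 0.9659, -0.2588, 0.0000]
J5: z=[0.1447, 0.5401, 0.8290] o=[0.9627, 0.3371, 0.0940] → [0.0864, 0.2248, -0.1615, 0.1447, 0.5401, 0.8290]
V = J·q̇ = [-0.7704, 0.1013, 0.0444, -0.2006, -0.2965, -0.0136]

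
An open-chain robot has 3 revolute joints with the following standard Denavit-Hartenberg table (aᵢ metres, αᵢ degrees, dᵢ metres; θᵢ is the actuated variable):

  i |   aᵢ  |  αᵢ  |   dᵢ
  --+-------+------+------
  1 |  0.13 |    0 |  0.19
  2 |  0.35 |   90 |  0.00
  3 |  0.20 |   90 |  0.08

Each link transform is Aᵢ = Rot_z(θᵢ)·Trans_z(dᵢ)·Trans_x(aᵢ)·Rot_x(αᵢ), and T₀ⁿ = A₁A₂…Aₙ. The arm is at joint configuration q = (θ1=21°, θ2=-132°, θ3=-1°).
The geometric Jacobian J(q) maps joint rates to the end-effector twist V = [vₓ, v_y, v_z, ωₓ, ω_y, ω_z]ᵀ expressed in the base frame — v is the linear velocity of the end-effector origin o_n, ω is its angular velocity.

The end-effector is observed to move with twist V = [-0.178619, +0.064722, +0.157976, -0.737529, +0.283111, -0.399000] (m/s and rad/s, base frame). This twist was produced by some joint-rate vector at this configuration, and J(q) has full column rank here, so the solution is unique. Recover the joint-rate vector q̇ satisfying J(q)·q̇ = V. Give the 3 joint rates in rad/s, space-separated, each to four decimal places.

-0.3390 -0.0600 0.7900

o_n = [-0.1504, -0.4382, 0.1865]
J₁: ẑ×o_n = [0.4382, -0.1504, 0.0000], ω = ẑ
J2: z=[0.0000, 0.0000, 1.0000] o=[0.1214, 0.0466, 0.1900] → [0.4848, -0.2718, 0.0000, 0.0000, 0.0000, 1.0000]
J3: z=[-0.9336, 0.3584, 0.0000] o=[-0.0041, -0.2802, 0.1900] → [-0.0013, -0.0033, 0.2000, -0.9336, 0.3584, 0.0000]
q̇ = J⁺·V = [-0.3390, -0.0600, 0.7900]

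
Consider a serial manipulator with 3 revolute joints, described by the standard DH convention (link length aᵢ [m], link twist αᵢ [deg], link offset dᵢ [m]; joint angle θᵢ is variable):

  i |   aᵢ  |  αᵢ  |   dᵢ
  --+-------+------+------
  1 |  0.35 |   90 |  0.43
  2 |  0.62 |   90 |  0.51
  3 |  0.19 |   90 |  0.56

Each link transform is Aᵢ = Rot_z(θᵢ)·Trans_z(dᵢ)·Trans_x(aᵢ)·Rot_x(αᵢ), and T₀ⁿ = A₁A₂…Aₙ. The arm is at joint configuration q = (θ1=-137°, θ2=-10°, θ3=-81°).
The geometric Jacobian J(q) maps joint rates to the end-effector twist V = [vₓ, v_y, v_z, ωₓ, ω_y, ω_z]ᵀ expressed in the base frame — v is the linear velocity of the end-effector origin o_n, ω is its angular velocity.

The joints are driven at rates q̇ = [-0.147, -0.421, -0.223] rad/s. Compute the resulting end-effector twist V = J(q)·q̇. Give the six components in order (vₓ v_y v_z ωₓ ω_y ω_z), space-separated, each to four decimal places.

0.1844 0.3423 -0.2212 0.2588 -0.3343 0.0726

o_n = [-0.8726, -0.3730, -0.2343]
J₁: ẑ×o_n = [0.3730, -0.8726, 0.0000], ω = ẑ
J2: z=[-0.6820, 0.7314, 0.0000] o=[-0.2560, -0.2387, 0.4300] → [-0.4858, -0.4531, 0.5426, -0.6820, 0.7314, 0.0000]
J3: z=[0.1270, 0.1184, -0.9848] o=[-1.0503, -0.2821, 0.3223] → [-0.1554, -0.1043, -0.0326, 0.1270, 0.1184, -0.9848]
V = J·q̇ = [0.1844, 0.3423, -0.2212, 0.2588, -0.3343, 0.0726]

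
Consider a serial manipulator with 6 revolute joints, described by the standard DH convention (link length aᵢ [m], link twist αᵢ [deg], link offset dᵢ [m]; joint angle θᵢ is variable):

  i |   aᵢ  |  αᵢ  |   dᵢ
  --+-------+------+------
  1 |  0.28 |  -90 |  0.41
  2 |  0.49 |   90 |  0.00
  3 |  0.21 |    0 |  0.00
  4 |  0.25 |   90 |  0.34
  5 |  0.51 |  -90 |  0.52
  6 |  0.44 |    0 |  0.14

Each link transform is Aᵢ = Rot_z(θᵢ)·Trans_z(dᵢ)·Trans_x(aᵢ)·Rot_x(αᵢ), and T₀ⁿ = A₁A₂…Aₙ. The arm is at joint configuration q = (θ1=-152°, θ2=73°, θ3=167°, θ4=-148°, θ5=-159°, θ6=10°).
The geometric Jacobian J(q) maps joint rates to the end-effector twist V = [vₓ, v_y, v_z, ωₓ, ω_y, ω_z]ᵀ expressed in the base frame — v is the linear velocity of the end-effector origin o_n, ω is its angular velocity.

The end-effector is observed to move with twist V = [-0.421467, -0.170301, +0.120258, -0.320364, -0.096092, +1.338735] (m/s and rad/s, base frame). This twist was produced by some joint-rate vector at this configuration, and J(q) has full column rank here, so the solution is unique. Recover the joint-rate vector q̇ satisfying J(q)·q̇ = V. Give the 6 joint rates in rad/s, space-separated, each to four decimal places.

0.9510 0.0640 -0.2480 -0.1120 0.0330 -0.8430

o_n = [-0.3712, 0.4382, 0.4862]
J₁: ẑ×o_n = [-0.4382, -0.3712, 0.0000], ω = ẑ
J2: z=[0.4695, -0.8829, 0.0000] o=[-0.2472, -0.1315, 0.4100] → [-0.0673, -0.0358, 0.1579, 0.4695, -0.8829, 0.0000]
J3: z=[-0.8444, -0.4490, 0.2924] o=[-0.3737, -0.1987, -0.0586] → [-0.4308, 0.4607, -0.5367, -0.8444, -0.4490, 0.2924]
J4: z=[-0.8444, -0.4490, 0.2924] o=[-0.2987, -0.2123, 0.1371] → [-0.3469, 0.2736, -0.5818, -0.8444, -0.4490, 0.2924]
J5: z=[-0.5279, 0.7902, -0.3113] o=[-0.6086, -0.4693, 0.0104] → [0.6585, 0.1773, -0.6667, -0.5279, 0.7902, -0.3113]
J6: z=[0.7556, 0.2696, -0.5970] o=[-0.6854, 0.2223, 0.2256] → [0.1991, -0.3844, 0.0784, 0.7556, 0.2696, -0.5970]
q̇ = J⁺·V = [0.9510, 0.0640, -0.2480, -0.1120, 0.0330, -0.8430]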